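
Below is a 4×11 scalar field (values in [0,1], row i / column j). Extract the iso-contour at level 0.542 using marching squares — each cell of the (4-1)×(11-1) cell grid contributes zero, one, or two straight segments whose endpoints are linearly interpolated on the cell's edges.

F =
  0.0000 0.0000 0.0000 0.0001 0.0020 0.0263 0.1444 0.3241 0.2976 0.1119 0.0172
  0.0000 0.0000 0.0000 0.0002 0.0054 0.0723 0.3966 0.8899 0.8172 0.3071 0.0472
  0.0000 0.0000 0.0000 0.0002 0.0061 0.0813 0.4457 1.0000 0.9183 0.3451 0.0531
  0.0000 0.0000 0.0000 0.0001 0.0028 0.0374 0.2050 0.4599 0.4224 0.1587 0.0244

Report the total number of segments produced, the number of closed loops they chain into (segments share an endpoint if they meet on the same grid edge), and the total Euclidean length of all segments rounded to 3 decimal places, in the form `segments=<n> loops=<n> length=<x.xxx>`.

cell (0,6): code 0100 → (0.385,7.000)–(1.000,6.295)
cell (0,7): code 1100 → (0.470,8.000)–(0.385,7.000)
cell (0,8): code 1000 → (1.000,8.540)–(0.470,8.000)
cell (1,6): code 0110 → (1.000,6.295)–(2.000,6.174)
cell (1,8): code 1001 → (2.000,8.656)–(1.000,8.540)
cell (2,6): code 0010 → (2.000,6.174)–(2.848,7.000)
cell (2,7): code 0011 → (2.848,7.000)–(2.759,8.000)
cell (2,8): code 0001 → (2.759,8.000)–(2.000,8.656)
total: 8 segments, chained into 1 closed loop(s), length Σ = 7.900766

segments=8 loops=1 length=7.901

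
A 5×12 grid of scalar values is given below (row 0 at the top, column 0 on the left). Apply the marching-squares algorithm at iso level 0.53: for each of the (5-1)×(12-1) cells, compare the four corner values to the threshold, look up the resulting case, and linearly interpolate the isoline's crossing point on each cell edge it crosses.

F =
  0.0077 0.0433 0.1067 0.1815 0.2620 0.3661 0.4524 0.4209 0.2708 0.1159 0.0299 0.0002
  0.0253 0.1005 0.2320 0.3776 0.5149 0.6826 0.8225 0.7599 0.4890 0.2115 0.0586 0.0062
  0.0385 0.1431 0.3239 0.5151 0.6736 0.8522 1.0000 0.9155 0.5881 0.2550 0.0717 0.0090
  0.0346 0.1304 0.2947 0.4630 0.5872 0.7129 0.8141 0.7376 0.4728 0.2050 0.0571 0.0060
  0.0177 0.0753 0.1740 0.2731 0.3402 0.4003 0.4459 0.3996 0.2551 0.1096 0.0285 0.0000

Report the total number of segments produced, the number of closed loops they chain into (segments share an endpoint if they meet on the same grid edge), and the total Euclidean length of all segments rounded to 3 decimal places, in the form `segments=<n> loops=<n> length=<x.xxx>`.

segments=16 loops=1 length=13.403

cell (0,4): code 0100 → (0.518,5.000)–(1.000,4.090)
cell (0,5): code 1100 → (0.210,6.000)–(0.518,5.000)
cell (0,6): code 1100 → (0.322,7.000)–(0.210,6.000)
cell (0,7): code 1000 → (1.000,7.849)–(0.322,7.000)
cell (1,3): code 0100 → (1.095,4.000)–(2.000,3.094)
cell (1,4): code 1110 → (1.000,4.090)–(1.095,4.000)
cell (1,7): code 1101 → (1.414,8.000)–(1.000,7.849)
cell (1,8): code 1000 → (2.000,8.174)–(1.414,8.000)
cell (2,3): code 0110 → (2.000,3.094)–(3.000,3.539)
cell (2,7): code 1011 → (3.000,7.784)–(2.504,8.000)
cell (2,8): code 0001 → (2.504,8.000)–(2.000,8.174)
cell (3,3): code 0010 → (3.000,3.539)–(3.232,4.000)
cell (3,4): code 0011 → (3.232,4.000)–(3.585,5.000)
cell (3,5): code 0011 → (3.585,5.000)–(3.772,6.000)
cell (3,6): code 0011 → (3.772,6.000)–(3.614,7.000)
cell (3,7): code 0001 → (3.614,7.000)–(3.000,7.784)
total: 16 segments, chained into 1 closed loop(s), length Σ = 13.403159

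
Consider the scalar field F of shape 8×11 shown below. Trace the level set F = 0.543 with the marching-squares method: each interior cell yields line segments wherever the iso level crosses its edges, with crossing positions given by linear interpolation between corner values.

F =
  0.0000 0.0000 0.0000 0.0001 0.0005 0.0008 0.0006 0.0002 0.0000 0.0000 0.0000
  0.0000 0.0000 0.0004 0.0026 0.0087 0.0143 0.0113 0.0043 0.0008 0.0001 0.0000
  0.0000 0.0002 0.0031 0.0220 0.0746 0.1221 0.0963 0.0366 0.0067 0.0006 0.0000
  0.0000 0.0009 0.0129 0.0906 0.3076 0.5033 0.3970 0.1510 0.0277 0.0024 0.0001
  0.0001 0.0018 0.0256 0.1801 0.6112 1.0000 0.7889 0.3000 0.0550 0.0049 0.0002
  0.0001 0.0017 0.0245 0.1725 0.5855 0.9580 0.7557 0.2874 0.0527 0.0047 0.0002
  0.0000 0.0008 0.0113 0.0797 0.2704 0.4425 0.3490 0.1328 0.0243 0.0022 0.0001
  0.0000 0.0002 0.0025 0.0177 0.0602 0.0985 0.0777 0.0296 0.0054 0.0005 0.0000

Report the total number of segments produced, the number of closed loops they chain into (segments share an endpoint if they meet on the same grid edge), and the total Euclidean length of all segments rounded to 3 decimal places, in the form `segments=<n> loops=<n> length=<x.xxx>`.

segments=10 loops=1 length=8.447

cell (3,3): code 0100 → (3.775,4.000)–(4.000,3.842)
cell (3,4): code 1100 → (3.080,5.000)–(3.775,4.000)
cell (3,5): code 1100 → (3.373,6.000)–(3.080,5.000)
cell (3,6): code 1000 → (4.000,6.503)–(3.373,6.000)
cell (4,3): code 0110 → (4.000,3.842)–(5.000,3.897)
cell (4,6): code 1001 → (5.000,6.454)–(4.000,6.503)
cell (5,3): code 0010 → (5.000,3.897)–(5.135,4.000)
cell (5,4): code 0011 → (5.135,4.000)–(5.805,5.000)
cell (5,5): code 0011 → (5.805,5.000)–(5.523,6.000)
cell (5,6): code 0001 → (5.523,6.000)–(5.000,6.454)
total: 10 segments, chained into 1 closed loop(s), length Σ = 8.446754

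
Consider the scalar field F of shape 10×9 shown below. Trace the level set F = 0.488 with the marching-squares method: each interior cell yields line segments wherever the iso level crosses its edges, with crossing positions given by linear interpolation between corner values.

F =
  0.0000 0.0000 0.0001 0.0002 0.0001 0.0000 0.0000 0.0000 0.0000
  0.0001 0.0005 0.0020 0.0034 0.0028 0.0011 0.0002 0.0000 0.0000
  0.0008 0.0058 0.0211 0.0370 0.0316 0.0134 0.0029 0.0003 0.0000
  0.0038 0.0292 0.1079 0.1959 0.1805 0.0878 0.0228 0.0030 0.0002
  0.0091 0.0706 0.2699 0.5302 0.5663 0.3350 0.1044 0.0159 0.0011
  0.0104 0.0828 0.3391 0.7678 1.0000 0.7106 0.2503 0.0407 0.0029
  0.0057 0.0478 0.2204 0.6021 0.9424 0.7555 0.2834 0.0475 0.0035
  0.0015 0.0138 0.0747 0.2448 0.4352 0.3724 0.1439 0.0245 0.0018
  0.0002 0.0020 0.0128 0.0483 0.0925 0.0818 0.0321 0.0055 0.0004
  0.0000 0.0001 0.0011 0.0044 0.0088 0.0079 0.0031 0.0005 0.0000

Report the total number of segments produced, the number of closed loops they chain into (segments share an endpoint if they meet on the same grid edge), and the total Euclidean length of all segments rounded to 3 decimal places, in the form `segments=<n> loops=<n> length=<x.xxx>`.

cell (3,2): code 0100 → (3.874,3.000)–(4.000,2.838)
cell (3,3): code 1100 → (3.797,4.000)–(3.874,3.000)
cell (3,4): code 1000 → (4.000,4.339)–(3.797,4.000)
cell (4,2): code 0110 → (4.000,2.838)–(5.000,2.347)
cell (4,4): code 1101 → (4.407,5.000)–(4.000,4.339)
cell (4,5): code 1000 → (5.000,5.484)–(4.407,5.000)
cell (5,2): code 0110 → (5.000,2.347)–(6.000,2.701)
cell (5,5): code 1001 → (6.000,5.567)–(5.000,5.484)
cell (6,2): code 0010 → (6.000,2.701)–(6.319,3.000)
cell (6,3): code 0011 → (6.319,3.000)–(6.896,4.000)
cell (6,4): code 0011 → (6.896,4.000)–(6.698,5.000)
cell (6,5): code 0001 → (6.698,5.000)–(6.000,5.567)
total: 12 segments, chained into 1 closed loop(s), length Σ = 9.833172

segments=12 loops=1 length=9.833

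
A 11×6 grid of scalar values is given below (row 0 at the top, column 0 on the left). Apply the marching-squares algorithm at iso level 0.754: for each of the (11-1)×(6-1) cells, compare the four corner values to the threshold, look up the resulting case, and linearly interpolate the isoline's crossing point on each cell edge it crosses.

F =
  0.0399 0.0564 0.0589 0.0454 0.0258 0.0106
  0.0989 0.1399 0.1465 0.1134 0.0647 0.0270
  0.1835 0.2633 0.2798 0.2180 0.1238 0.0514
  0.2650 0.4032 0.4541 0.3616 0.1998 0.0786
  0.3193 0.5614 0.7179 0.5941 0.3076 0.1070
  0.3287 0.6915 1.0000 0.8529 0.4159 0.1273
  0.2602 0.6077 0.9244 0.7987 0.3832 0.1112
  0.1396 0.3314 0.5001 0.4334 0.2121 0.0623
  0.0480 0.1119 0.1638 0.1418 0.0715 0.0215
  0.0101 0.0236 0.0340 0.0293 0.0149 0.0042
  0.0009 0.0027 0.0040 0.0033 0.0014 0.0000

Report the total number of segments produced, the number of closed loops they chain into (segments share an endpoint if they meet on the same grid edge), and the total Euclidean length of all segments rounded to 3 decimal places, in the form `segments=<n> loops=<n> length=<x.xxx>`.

cell (4,1): code 0100 → (4.128,2.000)–(5.000,1.203)
cell (4,2): code 1100 → (4.618,3.000)–(4.128,2.000)
cell (4,3): code 1000 → (5.000,3.226)–(4.618,3.000)
cell (5,1): code 0110 → (5.000,1.203)–(6.000,1.462)
cell (5,3): code 1001 → (6.000,3.108)–(5.000,3.226)
cell (6,1): code 0010 → (6.000,1.462)–(6.402,2.000)
cell (6,2): code 0011 → (6.402,2.000)–(6.122,3.000)
cell (6,3): code 0001 → (6.122,3.000)–(6.000,3.108)
total: 8 segments, chained into 1 closed loop(s), length Σ = 6.652031

segments=8 loops=1 length=6.652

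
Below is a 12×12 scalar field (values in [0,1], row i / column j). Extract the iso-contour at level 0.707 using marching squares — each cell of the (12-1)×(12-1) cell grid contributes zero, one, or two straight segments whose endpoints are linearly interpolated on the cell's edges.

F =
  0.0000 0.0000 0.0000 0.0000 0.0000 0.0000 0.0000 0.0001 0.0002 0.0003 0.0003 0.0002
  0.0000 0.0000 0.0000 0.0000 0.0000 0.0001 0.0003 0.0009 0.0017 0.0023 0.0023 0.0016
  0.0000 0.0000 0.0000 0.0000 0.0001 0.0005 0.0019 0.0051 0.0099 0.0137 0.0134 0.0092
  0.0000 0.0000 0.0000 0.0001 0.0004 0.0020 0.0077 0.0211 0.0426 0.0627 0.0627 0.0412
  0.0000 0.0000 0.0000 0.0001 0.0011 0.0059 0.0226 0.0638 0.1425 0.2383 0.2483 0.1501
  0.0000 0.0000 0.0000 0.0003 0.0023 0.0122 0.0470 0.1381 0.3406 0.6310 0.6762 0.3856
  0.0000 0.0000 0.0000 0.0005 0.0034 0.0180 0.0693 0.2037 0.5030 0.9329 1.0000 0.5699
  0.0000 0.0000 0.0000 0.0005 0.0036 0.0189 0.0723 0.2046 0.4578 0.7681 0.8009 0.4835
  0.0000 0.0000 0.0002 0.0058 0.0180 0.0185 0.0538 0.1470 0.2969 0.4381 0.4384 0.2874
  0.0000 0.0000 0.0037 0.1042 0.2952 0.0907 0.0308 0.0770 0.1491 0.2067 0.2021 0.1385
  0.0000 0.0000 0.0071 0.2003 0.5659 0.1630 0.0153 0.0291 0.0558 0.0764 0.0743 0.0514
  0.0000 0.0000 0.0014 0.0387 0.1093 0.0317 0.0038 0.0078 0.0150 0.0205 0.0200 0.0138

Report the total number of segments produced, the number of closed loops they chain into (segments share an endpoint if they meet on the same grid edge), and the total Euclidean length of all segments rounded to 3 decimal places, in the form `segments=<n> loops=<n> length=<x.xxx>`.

cell (5,8): code 0100 → (5.252,9.000)–(6.000,8.475)
cell (5,9): code 1100 → (5.095,10.000)–(5.252,9.000)
cell (5,10): code 1000 → (6.000,10.681)–(5.095,10.000)
cell (6,8): code 0110 → (6.000,8.475)–(7.000,8.803)
cell (6,10): code 1001 → (7.000,10.296)–(6.000,10.681)
cell (7,8): code 0010 → (7.000,8.803)–(7.185,9.000)
cell (7,9): code 0011 → (7.185,9.000)–(7.259,10.000)
cell (7,10): code 0001 → (7.259,10.000)–(7.000,10.296)
total: 8 segments, chained into 1 closed loop(s), length Σ = 6.849693

segments=8 loops=1 length=6.850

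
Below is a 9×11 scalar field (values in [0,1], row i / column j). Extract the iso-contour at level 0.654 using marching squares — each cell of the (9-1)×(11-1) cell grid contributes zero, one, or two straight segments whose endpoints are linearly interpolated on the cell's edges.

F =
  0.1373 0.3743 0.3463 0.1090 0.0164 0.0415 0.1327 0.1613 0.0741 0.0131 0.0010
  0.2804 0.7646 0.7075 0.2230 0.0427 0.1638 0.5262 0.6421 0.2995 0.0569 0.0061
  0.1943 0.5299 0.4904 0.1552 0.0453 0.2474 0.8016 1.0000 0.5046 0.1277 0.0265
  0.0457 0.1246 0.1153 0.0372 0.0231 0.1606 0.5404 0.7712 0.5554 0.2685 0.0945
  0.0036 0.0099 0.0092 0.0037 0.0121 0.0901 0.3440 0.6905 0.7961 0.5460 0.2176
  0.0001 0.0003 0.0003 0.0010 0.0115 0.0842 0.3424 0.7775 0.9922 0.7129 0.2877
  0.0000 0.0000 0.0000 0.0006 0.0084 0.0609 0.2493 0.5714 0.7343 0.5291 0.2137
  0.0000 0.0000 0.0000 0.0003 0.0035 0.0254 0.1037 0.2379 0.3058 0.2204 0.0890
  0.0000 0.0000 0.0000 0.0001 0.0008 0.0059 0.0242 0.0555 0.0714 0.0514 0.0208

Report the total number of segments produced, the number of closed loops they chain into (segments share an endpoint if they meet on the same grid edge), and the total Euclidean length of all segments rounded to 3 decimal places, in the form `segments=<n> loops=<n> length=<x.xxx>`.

cell (0,0): code 0100 → (0.717,1.000)–(1.000,0.772)
cell (0,1): code 1100 → (0.852,2.000)–(0.717,1.000)
cell (0,2): code 1000 → (1.000,2.110)–(0.852,2.000)
cell (1,0): code 0010 → (1.000,0.772)–(1.471,1.000)
cell (1,1): code 0011 → (1.471,1.000)–(1.246,2.000)
cell (1,2): code 0001 → (1.246,2.000)–(1.000,2.110)
cell (1,5): code 0100 → (1.464,6.000)–(2.000,5.734)
cell (1,6): code 1100 → (1.033,7.000)–(1.464,6.000)
cell (1,7): code 1000 → (2.000,7.698)–(1.033,7.000)
cell (2,5): code 0010 → (2.000,5.734)–(2.565,6.000)
cell (2,6): code 0111 → (2.565,6.000)–(3.000,6.492)
cell (2,7): code 1001 → (3.000,7.543)–(2.000,7.698)
cell (3,6): code 0110 → (3.000,6.492)–(4.000,6.895)
cell (3,7): code 1101 → (3.410,8.000)–(3.000,7.543)
cell (3,8): code 1000 → (4.000,8.568)–(3.410,8.000)
cell (4,6): code 0110 → (4.000,6.895)–(5.000,6.716)
cell (4,8): code 1101 → (4.647,9.000)–(4.000,8.568)
cell (4,9): code 1000 → (5.000,9.139)–(4.647,9.000)
cell (5,6): code 0010 → (5.000,6.716)–(5.599,7.000)
cell (5,7): code 0111 → (5.599,7.000)–(6.000,7.507)
cell (5,8): code 1011 → (6.000,8.391)–(5.320,9.000)
cell (5,9): code 0001 → (5.320,9.000)–(5.000,9.139)
cell (6,7): code 0010 → (6.000,7.507)–(6.187,8.000)
cell (6,8): code 0001 → (6.187,8.000)–(6.000,8.391)
total: 24 segments, chained into 2 closed loop(s), length Σ = 16.765830

segments=24 loops=2 length=16.766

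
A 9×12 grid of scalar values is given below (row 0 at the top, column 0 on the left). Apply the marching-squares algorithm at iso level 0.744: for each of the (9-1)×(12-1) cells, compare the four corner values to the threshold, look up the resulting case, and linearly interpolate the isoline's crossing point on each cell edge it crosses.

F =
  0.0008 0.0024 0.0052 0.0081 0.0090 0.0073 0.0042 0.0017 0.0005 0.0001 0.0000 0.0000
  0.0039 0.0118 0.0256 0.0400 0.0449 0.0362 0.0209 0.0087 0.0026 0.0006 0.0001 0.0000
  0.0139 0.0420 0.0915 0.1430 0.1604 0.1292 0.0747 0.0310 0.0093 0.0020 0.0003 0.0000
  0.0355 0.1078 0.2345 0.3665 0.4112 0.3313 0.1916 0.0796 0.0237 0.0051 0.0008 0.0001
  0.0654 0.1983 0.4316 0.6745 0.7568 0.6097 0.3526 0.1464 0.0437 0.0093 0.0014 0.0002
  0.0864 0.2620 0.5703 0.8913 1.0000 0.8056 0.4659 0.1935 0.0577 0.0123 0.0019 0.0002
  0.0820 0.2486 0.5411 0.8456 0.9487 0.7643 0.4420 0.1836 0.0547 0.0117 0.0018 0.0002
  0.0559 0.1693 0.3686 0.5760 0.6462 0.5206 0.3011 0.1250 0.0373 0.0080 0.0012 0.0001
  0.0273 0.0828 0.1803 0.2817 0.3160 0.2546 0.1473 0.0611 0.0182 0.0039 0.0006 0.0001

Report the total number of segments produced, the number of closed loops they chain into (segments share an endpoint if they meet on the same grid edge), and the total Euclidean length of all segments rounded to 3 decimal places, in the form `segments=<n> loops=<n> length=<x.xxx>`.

cell (3,3): code 0100 → (3.963,4.000)–(4.000,3.844)
cell (3,4): code 1000 → (4.000,4.087)–(3.963,4.000)
cell (4,2): code 0100 → (4.321,3.000)–(5.000,2.541)
cell (4,3): code 1110 → (4.000,3.844)–(4.321,3.000)
cell (4,4): code 1101 → (4.686,5.000)–(4.000,4.087)
cell (4,5): code 1000 → (5.000,5.181)–(4.686,5.000)
cell (5,2): code 0110 → (5.000,2.541)–(6.000,2.666)
cell (5,5): code 1001 → (6.000,5.063)–(5.000,5.181)
cell (6,2): code 0010 → (6.000,2.666)–(6.377,3.000)
cell (6,3): code 0011 → (6.377,3.000)–(6.677,4.000)
cell (6,4): code 0011 → (6.677,4.000)–(6.083,5.000)
cell (6,5): code 0001 → (6.083,5.000)–(6.000,5.063)
total: 12 segments, chained into 1 closed loop(s), length Σ = 8.311647

segments=12 loops=1 length=8.312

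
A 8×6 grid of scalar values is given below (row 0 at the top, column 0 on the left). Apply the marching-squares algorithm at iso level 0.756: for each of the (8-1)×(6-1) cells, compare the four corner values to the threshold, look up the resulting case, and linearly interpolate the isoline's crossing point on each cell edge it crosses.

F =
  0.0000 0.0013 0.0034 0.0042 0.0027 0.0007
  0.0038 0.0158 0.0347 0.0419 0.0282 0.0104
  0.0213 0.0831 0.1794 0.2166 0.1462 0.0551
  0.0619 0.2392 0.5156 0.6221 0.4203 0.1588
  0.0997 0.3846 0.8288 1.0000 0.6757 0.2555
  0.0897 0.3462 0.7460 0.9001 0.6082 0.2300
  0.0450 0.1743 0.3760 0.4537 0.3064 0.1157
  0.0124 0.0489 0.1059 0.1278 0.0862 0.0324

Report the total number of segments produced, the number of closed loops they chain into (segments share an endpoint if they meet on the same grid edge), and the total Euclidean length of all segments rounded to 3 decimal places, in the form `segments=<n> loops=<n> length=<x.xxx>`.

segments=8 loops=1 length=6.001

cell (3,1): code 0100 → (3.768,2.000)–(4.000,1.836)
cell (3,2): code 1100 → (3.354,3.000)–(3.768,2.000)
cell (3,3): code 1000 → (4.000,3.752)–(3.354,3.000)
cell (4,1): code 0010 → (4.000,1.836)–(4.879,2.000)
cell (4,2): code 0111 → (4.879,2.000)–(5.000,2.065)
cell (4,3): code 1001 → (5.000,3.494)–(4.000,3.752)
cell (5,2): code 0010 → (5.000,2.065)–(5.323,3.000)
cell (5,3): code 0001 → (5.323,3.000)–(5.000,3.494)
total: 8 segments, chained into 1 closed loop(s), length Σ = 6.001375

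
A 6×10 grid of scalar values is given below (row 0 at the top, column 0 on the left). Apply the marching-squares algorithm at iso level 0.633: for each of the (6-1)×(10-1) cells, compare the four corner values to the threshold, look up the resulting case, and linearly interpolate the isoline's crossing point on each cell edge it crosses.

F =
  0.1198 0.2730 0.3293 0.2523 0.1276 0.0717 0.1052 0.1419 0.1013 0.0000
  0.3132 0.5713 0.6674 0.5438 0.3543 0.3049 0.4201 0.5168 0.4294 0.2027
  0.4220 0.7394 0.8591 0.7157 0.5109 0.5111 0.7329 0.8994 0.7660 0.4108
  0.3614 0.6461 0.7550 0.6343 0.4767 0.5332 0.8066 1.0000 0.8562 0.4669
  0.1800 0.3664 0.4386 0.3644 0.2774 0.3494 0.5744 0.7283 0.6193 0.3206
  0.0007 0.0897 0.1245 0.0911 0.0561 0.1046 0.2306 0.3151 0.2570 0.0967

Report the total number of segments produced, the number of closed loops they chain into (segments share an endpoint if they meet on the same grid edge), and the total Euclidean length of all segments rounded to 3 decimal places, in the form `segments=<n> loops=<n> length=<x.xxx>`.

cell (0,1): code 0100 → (0.898,2.000)–(1.000,1.642)
cell (0,2): code 1000 → (1.000,2.278)–(0.898,2.000)
cell (1,0): code 0100 → (1.367,1.000)–(2.000,0.665)
cell (1,1): code 1110 → (1.000,1.642)–(1.367,1.000)
cell (1,2): code 1101 → (1.519,3.000)–(1.000,2.278)
cell (1,3): code 1000 → (2.000,3.404)–(1.519,3.000)
cell (1,5): code 0100 → (1.681,6.000)–(2.000,5.550)
cell (1,6): code 1100 → (1.304,7.000)–(1.681,6.000)
cell (1,7): code 1100 → (1.605,8.000)–(1.304,7.000)
cell (1,8): code 1000 → (2.000,8.374)–(1.605,8.000)
cell (2,0): code 0110 → (2.000,0.665)–(3.000,0.954)
cell (2,3): code 1001 → (3.000,3.008)–(2.000,3.404)
cell (2,5): code 0110 → (2.000,5.550)–(3.000,5.365)
cell (2,8): code 1001 → (3.000,8.573)–(2.000,8.374)
cell (3,0): code 0010 → (3.000,0.954)–(3.047,1.000)
cell (3,1): code 0011 → (3.047,1.000)–(3.386,2.000)
cell (3,2): code 0011 → (3.386,2.000)–(3.005,3.000)
cell (3,3): code 0001 → (3.005,3.000)–(3.000,3.008)
cell (3,5): code 0010 → (3.000,5.365)–(3.748,6.000)
cell (3,6): code 0111 → (3.748,6.000)–(4.000,6.381)
cell (3,7): code 1011 → (4.000,7.874)–(3.942,8.000)
cell (3,8): code 0001 → (3.942,8.000)–(3.000,8.573)
cell (4,6): code 0010 → (4.000,6.381)–(4.231,7.000)
cell (4,7): code 0001 → (4.231,7.000)–(4.000,7.874)
total: 24 segments, chained into 2 closed loop(s), length Σ = 17.448669

segments=24 loops=2 length=17.449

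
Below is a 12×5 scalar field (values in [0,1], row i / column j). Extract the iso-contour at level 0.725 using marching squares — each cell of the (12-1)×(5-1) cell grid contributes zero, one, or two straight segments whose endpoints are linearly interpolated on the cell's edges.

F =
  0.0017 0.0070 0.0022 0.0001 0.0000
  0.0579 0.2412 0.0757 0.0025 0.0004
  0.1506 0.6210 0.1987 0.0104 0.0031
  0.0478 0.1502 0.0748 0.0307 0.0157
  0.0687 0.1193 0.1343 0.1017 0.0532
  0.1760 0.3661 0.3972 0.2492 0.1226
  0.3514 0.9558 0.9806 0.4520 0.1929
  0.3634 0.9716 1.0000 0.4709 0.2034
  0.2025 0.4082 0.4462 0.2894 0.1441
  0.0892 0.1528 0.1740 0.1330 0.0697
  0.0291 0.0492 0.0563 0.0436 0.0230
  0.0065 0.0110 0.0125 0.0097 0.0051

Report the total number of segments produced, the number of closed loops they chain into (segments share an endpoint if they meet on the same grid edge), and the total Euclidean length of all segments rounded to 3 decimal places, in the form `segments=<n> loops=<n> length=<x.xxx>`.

cell (5,0): code 0100 → (5.609,1.000)–(6.000,0.618)
cell (5,1): code 1100 → (5.562,2.000)–(5.609,1.000)
cell (5,2): code 1000 → (6.000,2.484)–(5.562,2.000)
cell (6,0): code 0110 → (6.000,0.618)–(7.000,0.595)
cell (6,2): code 1001 → (7.000,2.520)–(6.000,2.484)
cell (7,0): code 0010 → (7.000,0.595)–(7.438,1.000)
cell (7,1): code 0011 → (7.438,1.000)–(7.497,2.000)
cell (7,2): code 0001 → (7.497,2.000)–(7.000,2.520)
total: 8 segments, chained into 1 closed loop(s), length Σ = 6.518547

segments=8 loops=1 length=6.519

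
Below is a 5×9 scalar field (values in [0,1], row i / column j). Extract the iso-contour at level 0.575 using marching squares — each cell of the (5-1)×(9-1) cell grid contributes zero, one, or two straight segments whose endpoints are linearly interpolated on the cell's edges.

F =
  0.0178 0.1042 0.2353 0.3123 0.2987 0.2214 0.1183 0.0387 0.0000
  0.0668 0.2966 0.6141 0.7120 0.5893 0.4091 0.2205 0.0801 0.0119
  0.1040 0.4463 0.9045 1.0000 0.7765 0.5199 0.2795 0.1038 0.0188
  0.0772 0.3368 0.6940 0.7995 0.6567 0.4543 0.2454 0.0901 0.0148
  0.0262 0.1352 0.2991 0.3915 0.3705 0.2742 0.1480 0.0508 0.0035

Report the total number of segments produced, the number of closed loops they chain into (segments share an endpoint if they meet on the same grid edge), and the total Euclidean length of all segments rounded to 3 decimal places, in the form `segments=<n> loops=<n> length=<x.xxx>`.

segments=12 loops=1 length=9.864

cell (0,1): code 0100 → (0.897,2.000)–(1.000,1.877)
cell (0,2): code 1100 → (0.657,3.000)–(0.897,2.000)
cell (0,3): code 1100 → (0.951,4.000)–(0.657,3.000)
cell (0,4): code 1000 → (1.000,4.079)–(0.951,4.000)
cell (1,1): code 0110 → (1.000,1.877)–(2.000,1.281)
cell (1,4): code 1001 → (2.000,4.785)–(1.000,4.079)
cell (2,1): code 0110 → (2.000,1.281)–(3.000,1.667)
cell (2,4): code 1001 → (3.000,4.404)–(2.000,4.785)
cell (3,1): code 0010 → (3.000,1.667)–(3.301,2.000)
cell (3,2): code 0011 → (3.301,2.000)–(3.550,3.000)
cell (3,3): code 0011 → (3.550,3.000)–(3.285,4.000)
cell (3,4): code 0001 → (3.285,4.000)–(3.000,4.404)
total: 12 segments, chained into 1 closed loop(s), length Σ = 9.863549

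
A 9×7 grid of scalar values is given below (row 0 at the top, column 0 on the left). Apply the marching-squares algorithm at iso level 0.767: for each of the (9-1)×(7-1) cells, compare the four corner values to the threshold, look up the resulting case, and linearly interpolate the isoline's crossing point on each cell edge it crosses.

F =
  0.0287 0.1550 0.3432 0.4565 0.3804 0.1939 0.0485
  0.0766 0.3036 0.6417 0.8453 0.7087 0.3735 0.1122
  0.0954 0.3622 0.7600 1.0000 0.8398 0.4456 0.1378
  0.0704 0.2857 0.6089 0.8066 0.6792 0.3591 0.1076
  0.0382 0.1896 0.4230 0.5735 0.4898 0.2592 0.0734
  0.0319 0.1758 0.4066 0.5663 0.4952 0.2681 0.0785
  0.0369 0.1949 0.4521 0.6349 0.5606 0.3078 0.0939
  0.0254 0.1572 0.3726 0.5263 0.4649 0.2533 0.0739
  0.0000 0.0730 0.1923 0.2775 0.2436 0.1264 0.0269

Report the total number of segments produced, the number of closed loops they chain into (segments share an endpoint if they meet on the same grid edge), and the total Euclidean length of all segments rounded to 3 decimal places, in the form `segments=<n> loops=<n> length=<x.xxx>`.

segments=10 loops=1 length=6.651

cell (0,2): code 0100 → (0.799,3.000)–(1.000,2.615)
cell (0,3): code 1000 → (1.000,3.573)–(0.799,3.000)
cell (1,2): code 0110 → (1.000,2.615)–(2.000,2.029)
cell (1,3): code 1101 → (1.445,4.000)–(1.000,3.573)
cell (1,4): code 1000 → (2.000,4.185)–(1.445,4.000)
cell (2,2): code 0110 → (2.000,2.029)–(3.000,2.800)
cell (2,3): code 1011 → (3.000,3.311)–(2.453,4.000)
cell (2,4): code 0001 → (2.453,4.000)–(2.000,4.185)
cell (3,2): code 0010 → (3.000,2.800)–(3.170,3.000)
cell (3,3): code 0001 → (3.170,3.000)–(3.000,3.311)
total: 10 segments, chained into 1 closed loop(s), length Σ = 6.650875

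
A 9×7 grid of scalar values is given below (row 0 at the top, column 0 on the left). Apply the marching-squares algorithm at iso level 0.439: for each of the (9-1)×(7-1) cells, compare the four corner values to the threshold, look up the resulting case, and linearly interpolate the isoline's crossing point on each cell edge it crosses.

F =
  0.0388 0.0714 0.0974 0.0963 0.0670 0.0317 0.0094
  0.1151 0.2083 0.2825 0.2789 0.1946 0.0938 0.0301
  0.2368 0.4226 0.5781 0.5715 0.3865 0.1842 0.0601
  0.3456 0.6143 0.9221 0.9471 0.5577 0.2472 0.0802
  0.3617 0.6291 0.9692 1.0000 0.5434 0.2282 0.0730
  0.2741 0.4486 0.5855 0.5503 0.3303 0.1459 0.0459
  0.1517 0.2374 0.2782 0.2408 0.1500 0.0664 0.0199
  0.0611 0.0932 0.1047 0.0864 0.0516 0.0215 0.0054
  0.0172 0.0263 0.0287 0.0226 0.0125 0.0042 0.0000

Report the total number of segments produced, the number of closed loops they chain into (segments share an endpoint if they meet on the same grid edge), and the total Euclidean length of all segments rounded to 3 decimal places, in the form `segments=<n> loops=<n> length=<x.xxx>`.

segments=16 loops=1 length=12.615

cell (1,1): code 0100 → (1.529,2.000)–(2.000,1.105)
cell (1,2): code 1100 → (1.547,3.000)–(1.529,2.000)
cell (1,3): code 1000 → (2.000,3.716)–(1.547,3.000)
cell (2,0): code 0100 → (2.086,1.000)–(3.000,0.348)
cell (2,1): code 1110 → (2.000,1.105)–(2.086,1.000)
cell (2,3): code 1101 → (2.307,4.000)–(2.000,3.716)
cell (2,4): code 1000 → (3.000,4.382)–(2.307,4.000)
cell (3,0): code 0110 → (3.000,0.348)–(4.000,0.289)
cell (3,4): code 1001 → (4.000,4.331)–(3.000,4.382)
cell (4,0): code 0110 → (4.000,0.289)–(5.000,0.945)
cell (4,3): code 1011 → (5.000,3.506)–(4.490,4.000)
cell (4,4): code 0001 → (4.490,4.000)–(4.000,4.331)
cell (5,0): code 0010 → (5.000,0.945)–(5.045,1.000)
cell (5,1): code 0011 → (5.045,1.000)–(5.477,2.000)
cell (5,2): code 0011 → (5.477,2.000)–(5.360,3.000)
cell (5,3): code 0001 → (5.360,3.000)–(5.000,3.506)
total: 16 segments, chained into 1 closed loop(s), length Σ = 12.615347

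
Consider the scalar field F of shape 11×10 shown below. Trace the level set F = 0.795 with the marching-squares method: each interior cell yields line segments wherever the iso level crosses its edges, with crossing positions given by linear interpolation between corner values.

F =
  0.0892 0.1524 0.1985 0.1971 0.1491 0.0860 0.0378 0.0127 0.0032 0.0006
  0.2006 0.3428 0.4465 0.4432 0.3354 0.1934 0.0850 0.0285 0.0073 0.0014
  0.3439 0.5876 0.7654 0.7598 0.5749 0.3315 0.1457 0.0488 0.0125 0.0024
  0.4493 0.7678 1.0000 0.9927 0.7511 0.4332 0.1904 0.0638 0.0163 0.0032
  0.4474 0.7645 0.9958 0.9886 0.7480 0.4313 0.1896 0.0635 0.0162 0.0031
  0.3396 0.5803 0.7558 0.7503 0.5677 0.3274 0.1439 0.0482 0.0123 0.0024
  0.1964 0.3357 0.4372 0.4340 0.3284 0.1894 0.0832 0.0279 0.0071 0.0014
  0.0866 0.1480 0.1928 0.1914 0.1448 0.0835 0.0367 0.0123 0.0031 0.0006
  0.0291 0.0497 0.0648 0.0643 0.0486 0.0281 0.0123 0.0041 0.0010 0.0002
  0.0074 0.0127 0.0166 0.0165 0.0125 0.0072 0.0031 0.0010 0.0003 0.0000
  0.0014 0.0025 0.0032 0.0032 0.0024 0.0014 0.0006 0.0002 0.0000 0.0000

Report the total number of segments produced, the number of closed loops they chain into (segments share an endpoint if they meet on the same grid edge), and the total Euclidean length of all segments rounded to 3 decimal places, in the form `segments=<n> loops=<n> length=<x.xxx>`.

cell (2,1): code 0100 → (2.126,2.000)–(3.000,1.117)
cell (2,2): code 1100 → (2.151,3.000)–(2.126,2.000)
cell (2,3): code 1000 → (3.000,3.818)–(2.151,3.000)
cell (3,1): code 0110 → (3.000,1.117)–(4.000,1.132)
cell (3,3): code 1001 → (4.000,3.805)–(3.000,3.818)
cell (4,1): code 0010 → (4.000,1.132)–(4.837,2.000)
cell (4,2): code 0011 → (4.837,2.000)–(4.812,3.000)
cell (4,3): code 0001 → (4.812,3.000)–(4.000,3.805)
total: 8 segments, chained into 1 closed loop(s), length Σ = 8.771187

segments=8 loops=1 length=8.771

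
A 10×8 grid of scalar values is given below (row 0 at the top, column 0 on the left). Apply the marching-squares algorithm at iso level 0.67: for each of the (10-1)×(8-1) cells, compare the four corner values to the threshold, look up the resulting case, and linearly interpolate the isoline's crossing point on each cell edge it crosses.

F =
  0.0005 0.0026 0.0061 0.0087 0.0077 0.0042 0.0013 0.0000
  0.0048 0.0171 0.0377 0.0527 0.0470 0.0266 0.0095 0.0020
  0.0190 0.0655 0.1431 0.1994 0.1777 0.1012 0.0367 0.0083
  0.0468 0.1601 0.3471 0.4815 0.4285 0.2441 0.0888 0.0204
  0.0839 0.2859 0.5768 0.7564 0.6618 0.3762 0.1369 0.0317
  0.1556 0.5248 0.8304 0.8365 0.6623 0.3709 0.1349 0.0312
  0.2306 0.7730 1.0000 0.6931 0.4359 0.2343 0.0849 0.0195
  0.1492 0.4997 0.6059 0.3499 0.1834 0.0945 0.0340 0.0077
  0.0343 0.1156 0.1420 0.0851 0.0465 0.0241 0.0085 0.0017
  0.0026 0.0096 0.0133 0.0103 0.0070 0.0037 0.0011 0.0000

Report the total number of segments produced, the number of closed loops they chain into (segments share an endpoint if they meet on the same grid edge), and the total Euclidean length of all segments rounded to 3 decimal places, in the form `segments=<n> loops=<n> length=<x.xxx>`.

cell (3,2): code 0100 → (3.686,3.000)–(4.000,2.519)
cell (3,3): code 1000 → (4.000,3.913)–(3.686,3.000)
cell (4,1): code 0100 → (4.368,2.000)–(5.000,1.475)
cell (4,2): code 1110 → (4.000,2.519)–(4.368,2.000)
cell (4,3): code 1001 → (5.000,3.956)–(4.000,3.913)
cell (5,0): code 0100 → (5.585,1.000)–(6.000,0.810)
cell (5,1): code 1110 → (5.000,1.475)–(5.585,1.000)
cell (5,3): code 1001 → (6.000,3.090)–(5.000,3.956)
cell (6,0): code 0010 → (6.000,0.810)–(6.377,1.000)
cell (6,1): code 0011 → (6.377,1.000)–(6.837,2.000)
cell (6,2): code 0011 → (6.837,2.000)–(6.067,3.000)
cell (6,3): code 0001 → (6.067,3.000)–(6.000,3.090)
total: 12 segments, chained into 1 closed loop(s), length Σ = 9.429395

segments=12 loops=1 length=9.429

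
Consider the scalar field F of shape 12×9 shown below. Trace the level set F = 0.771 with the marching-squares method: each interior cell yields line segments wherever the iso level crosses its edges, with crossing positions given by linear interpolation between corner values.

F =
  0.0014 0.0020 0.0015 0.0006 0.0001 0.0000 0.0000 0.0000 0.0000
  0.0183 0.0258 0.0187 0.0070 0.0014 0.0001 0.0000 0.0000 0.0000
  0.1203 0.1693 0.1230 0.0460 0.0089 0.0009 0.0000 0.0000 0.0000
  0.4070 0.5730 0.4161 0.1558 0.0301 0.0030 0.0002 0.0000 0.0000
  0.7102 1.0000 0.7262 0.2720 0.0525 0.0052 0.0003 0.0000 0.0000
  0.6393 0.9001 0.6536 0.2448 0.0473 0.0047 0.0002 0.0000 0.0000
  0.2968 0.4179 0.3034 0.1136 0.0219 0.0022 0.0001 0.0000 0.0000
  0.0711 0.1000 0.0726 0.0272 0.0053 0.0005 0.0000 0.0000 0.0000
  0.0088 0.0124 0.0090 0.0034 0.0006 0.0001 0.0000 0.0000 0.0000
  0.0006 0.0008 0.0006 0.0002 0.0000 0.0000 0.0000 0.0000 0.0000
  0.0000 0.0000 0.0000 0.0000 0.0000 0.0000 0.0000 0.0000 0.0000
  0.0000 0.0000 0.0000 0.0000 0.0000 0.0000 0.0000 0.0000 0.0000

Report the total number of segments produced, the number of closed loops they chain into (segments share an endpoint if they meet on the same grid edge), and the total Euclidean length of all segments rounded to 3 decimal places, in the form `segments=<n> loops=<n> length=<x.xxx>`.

cell (3,0): code 0100 → (3.464,1.000)–(4.000,0.210)
cell (3,1): code 1000 → (4.000,1.836)–(3.464,1.000)
cell (4,0): code 0110 → (4.000,0.210)–(5.000,0.505)
cell (4,1): code 1001 → (5.000,1.524)–(4.000,1.836)
cell (5,0): code 0010 → (5.000,0.505)–(5.268,1.000)
cell (5,1): code 0001 → (5.268,1.000)–(5.000,1.524)
total: 6 segments, chained into 1 closed loop(s), length Σ = 5.189923

segments=6 loops=1 length=5.190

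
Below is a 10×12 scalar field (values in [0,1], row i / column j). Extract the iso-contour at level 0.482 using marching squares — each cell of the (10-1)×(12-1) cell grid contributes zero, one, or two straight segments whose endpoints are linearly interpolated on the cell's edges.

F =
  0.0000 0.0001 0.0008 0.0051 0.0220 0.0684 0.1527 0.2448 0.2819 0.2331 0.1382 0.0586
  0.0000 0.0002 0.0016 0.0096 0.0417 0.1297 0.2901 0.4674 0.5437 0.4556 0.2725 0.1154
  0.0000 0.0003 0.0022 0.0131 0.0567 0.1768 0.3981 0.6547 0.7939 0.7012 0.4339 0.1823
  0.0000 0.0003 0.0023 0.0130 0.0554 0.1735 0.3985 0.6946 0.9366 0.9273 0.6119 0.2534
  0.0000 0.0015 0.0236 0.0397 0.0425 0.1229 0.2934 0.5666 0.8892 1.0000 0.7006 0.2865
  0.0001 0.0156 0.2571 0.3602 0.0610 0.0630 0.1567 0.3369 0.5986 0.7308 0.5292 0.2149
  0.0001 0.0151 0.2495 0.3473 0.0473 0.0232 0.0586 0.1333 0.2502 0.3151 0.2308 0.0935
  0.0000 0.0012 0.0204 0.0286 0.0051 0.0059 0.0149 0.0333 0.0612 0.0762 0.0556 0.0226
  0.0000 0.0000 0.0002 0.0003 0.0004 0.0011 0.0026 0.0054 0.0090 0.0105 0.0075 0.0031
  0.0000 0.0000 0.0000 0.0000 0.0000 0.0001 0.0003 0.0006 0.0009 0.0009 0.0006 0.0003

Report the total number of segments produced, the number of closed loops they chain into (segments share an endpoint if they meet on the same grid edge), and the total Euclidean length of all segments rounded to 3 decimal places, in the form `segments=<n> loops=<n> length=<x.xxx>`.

cell (0,7): code 0100 → (0.764,8.000)–(1.000,7.191)
cell (0,8): code 1000 → (1.000,8.700)–(0.764,8.000)
cell (1,6): code 0100 → (1.078,7.000)–(2.000,6.327)
cell (1,7): code 1110 → (1.000,7.191)–(1.078,7.000)
cell (1,8): code 1101 → (1.107,9.000)–(1.000,8.700)
cell (1,9): code 1000 → (2.000,9.820)–(1.107,9.000)
cell (2,6): code 0110 → (2.000,6.327)–(3.000,6.282)
cell (2,9): code 1101 → (2.270,10.000)–(2.000,9.820)
cell (2,10): code 1000 → (3.000,10.362)–(2.270,10.000)
cell (3,6): code 0110 → (3.000,6.282)–(4.000,6.690)
cell (3,10): code 1001 → (4.000,10.528)–(3.000,10.362)
cell (4,6): code 0010 → (4.000,6.690)–(4.368,7.000)
cell (4,7): code 0111 → (4.368,7.000)–(5.000,7.554)
cell (4,10): code 1001 → (5.000,10.150)–(4.000,10.528)
cell (5,7): code 0010 → (5.000,7.554)–(5.335,8.000)
cell (5,8): code 0011 → (5.335,8.000)–(5.599,9.000)
cell (5,9): code 0011 → (5.599,9.000)–(5.158,10.000)
cell (5,10): code 0001 → (5.158,10.000)–(5.000,10.150)
total: 18 segments, chained into 1 closed loop(s), length Σ = 13.986894

segments=18 loops=1 length=13.987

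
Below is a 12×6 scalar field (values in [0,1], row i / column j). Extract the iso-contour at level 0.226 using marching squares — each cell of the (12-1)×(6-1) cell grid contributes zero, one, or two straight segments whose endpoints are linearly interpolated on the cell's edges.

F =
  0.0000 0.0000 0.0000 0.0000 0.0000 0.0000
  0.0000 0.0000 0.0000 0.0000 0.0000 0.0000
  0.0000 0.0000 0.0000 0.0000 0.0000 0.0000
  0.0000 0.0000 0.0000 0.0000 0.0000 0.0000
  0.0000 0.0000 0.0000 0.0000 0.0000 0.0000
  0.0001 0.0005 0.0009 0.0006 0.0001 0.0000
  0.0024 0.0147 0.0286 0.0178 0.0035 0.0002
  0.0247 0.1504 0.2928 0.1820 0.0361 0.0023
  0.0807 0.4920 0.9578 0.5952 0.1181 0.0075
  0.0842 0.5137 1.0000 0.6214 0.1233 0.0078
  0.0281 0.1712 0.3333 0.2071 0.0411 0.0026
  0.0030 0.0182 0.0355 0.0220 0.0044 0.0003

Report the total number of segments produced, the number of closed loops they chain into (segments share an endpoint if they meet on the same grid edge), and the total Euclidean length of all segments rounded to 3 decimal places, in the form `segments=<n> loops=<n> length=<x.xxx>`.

segments=14 loops=1 length=10.891

cell (6,1): code 0100 → (6.747,2.000)–(7.000,1.531)
cell (6,2): code 1000 → (7.000,2.603)–(6.747,2.000)
cell (7,0): code 0100 → (7.221,1.000)–(8.000,0.353)
cell (7,1): code 1110 → (7.000,1.531)–(7.221,1.000)
cell (7,2): code 1101 → (7.106,3.000)–(7.000,2.603)
cell (7,3): code 1000 → (8.000,3.774)–(7.106,3.000)
cell (8,0): code 0110 → (8.000,0.353)–(9.000,0.330)
cell (8,3): code 1001 → (9.000,3.794)–(8.000,3.774)
cell (9,0): code 0010 → (9.000,0.330)–(9.840,1.000)
cell (9,1): code 0111 → (9.840,1.000)–(10.000,1.338)
cell (9,2): code 1011 → (10.000,2.850)–(9.954,3.000)
cell (9,3): code 0001 → (9.954,3.000)–(9.000,3.794)
cell (10,1): code 0010 → (10.000,1.338)–(10.360,2.000)
cell (10,2): code 0001 → (10.360,2.000)–(10.000,2.850)
total: 14 segments, chained into 1 closed loop(s), length Σ = 10.891109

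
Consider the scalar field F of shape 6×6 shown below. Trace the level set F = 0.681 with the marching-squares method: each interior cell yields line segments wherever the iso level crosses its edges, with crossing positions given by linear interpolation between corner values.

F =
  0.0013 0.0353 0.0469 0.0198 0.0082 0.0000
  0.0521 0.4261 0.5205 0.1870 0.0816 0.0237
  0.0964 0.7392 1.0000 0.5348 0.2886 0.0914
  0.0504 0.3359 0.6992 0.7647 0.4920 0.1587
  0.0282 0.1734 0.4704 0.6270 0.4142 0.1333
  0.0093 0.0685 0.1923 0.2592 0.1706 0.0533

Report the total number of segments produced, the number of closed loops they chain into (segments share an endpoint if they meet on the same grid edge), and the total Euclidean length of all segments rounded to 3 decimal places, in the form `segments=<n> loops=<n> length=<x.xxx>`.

segments=10 loops=1 length=6.811

cell (1,0): code 0100 → (1.814,1.000)–(2.000,0.909)
cell (1,1): code 1100 → (1.335,2.000)–(1.814,1.000)
cell (1,2): code 1000 → (2.000,2.686)–(1.335,2.000)
cell (2,0): code 0010 → (2.000,0.909)–(2.144,1.000)
cell (2,1): code 0111 → (2.144,1.000)–(3.000,1.950)
cell (2,2): code 1101 → (2.636,3.000)–(2.000,2.686)
cell (2,3): code 1000 → (3.000,3.307)–(2.636,3.000)
cell (3,1): code 0010 → (3.000,1.950)–(3.080,2.000)
cell (3,2): code 0011 → (3.080,2.000)–(3.608,3.000)
cell (3,3): code 0001 → (3.608,3.000)–(3.000,3.307)
total: 10 segments, chained into 1 closed loop(s), length Σ = 6.811445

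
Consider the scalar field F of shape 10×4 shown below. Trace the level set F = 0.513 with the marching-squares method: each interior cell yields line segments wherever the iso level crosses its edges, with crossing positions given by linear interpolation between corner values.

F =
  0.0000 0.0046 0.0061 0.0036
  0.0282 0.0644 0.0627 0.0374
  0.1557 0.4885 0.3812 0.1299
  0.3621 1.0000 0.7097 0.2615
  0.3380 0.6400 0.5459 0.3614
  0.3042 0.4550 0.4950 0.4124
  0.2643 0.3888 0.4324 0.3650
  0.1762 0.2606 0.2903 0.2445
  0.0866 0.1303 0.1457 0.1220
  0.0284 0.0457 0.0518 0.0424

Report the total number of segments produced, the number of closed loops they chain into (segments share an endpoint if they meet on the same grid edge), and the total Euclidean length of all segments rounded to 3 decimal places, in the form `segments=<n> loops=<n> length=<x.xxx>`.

cell (2,0): code 0100 → (2.048,1.000)–(3.000,0.237)
cell (2,1): code 1100 → (2.401,2.000)–(2.048,1.000)
cell (2,2): code 1000 → (3.000,2.439)–(2.401,2.000)
cell (3,0): code 0110 → (3.000,0.237)–(4.000,0.579)
cell (3,2): code 1001 → (4.000,2.178)–(3.000,2.439)
cell (4,0): code 0010 → (4.000,0.579)–(4.686,1.000)
cell (4,1): code 0011 → (4.686,1.000)–(4.646,2.000)
cell (4,2): code 0001 → (4.646,2.000)–(4.000,2.178)
total: 8 segments, chained into 1 closed loop(s), length Σ = 7.590274

segments=8 loops=1 length=7.590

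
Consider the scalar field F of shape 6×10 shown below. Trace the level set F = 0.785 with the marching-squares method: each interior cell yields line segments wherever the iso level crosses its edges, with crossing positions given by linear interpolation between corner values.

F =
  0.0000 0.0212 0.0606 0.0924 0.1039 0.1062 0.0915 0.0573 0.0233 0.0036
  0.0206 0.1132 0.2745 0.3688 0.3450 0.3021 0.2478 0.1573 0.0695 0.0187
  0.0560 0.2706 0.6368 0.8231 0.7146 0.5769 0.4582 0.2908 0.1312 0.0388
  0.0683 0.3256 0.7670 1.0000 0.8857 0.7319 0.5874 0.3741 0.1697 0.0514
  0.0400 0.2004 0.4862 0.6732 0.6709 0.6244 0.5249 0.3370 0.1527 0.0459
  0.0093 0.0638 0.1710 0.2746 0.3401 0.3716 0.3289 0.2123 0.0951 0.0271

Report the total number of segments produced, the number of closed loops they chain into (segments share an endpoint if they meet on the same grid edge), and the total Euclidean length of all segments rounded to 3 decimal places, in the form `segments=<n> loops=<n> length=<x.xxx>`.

cell (1,2): code 0100 → (1.916,3.000)–(2.000,2.795)
cell (1,3): code 1000 → (2.000,3.351)–(1.916,3.000)
cell (2,2): code 0110 → (2.000,2.795)–(3.000,2.077)
cell (2,3): code 1101 → (2.411,4.000)–(2.000,3.351)
cell (2,4): code 1000 → (3.000,4.655)–(2.411,4.000)
cell (3,2): code 0010 → (3.000,2.077)–(3.658,3.000)
cell (3,3): code 0011 → (3.658,3.000)–(3.469,4.000)
cell (3,4): code 0001 → (3.469,4.000)–(3.000,4.655)
total: 8 segments, chained into 1 closed loop(s), length Σ = 6.418227

segments=8 loops=1 length=6.418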